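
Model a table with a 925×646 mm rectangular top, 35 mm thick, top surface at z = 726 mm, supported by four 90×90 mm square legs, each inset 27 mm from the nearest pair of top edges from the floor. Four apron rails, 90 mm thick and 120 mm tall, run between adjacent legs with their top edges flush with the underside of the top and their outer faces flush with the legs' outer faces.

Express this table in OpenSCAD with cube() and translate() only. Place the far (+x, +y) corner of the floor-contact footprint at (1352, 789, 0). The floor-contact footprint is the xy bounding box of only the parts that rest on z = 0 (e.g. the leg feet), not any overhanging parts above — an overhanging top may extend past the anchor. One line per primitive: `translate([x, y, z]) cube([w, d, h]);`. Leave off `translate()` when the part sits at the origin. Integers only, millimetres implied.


translate([454, 170, 691]) cube([925, 646, 35]);
translate([481, 197, 0]) cube([90, 90, 691]);
translate([1262, 197, 0]) cube([90, 90, 691]);
translate([481, 699, 0]) cube([90, 90, 691]);
translate([1262, 699, 0]) cube([90, 90, 691]);
translate([571, 197, 571]) cube([691, 90, 120]);
translate([571, 699, 571]) cube([691, 90, 120]);
translate([481, 287, 571]) cube([90, 412, 120]);
translate([1262, 287, 571]) cube([90, 412, 120]);


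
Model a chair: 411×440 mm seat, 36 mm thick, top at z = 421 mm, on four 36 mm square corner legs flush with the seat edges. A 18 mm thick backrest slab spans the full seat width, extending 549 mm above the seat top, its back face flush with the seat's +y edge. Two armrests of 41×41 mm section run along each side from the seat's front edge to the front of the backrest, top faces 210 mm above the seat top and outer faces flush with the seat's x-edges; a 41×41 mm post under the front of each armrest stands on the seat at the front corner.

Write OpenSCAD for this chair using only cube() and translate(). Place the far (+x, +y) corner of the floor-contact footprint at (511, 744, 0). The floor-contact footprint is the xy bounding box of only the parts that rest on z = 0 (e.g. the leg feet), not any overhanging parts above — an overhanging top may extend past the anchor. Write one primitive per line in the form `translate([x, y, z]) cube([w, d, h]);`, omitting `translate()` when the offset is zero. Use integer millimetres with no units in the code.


translate([100, 304, 385]) cube([411, 440, 36]);
translate([100, 304, 0]) cube([36, 36, 385]);
translate([475, 304, 0]) cube([36, 36, 385]);
translate([100, 708, 0]) cube([36, 36, 385]);
translate([475, 708, 0]) cube([36, 36, 385]);
translate([100, 726, 421]) cube([411, 18, 549]);
translate([100, 304, 590]) cube([41, 422, 41]);
translate([470, 304, 590]) cube([41, 422, 41]);
translate([100, 304, 421]) cube([41, 41, 169]);
translate([470, 304, 421]) cube([41, 41, 169]);


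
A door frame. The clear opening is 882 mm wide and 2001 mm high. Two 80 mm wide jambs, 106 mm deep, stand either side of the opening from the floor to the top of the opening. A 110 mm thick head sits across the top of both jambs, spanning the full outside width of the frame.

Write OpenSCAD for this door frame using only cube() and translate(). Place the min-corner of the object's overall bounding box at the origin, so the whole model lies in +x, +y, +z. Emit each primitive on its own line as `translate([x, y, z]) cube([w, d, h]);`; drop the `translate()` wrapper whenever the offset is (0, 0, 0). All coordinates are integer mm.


cube([80, 106, 2001]);
translate([962, 0, 0]) cube([80, 106, 2001]);
translate([0, 0, 2001]) cube([1042, 106, 110]);


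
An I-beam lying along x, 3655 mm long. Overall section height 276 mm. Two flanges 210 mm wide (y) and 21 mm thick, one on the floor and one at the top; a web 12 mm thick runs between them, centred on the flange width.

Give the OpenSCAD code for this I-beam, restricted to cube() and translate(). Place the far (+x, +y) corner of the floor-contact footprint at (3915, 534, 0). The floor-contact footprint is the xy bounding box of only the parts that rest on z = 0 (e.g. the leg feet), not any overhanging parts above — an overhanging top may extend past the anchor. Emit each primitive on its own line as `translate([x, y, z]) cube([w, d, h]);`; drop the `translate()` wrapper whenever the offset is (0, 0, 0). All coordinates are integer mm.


translate([260, 324, 0]) cube([3655, 210, 21]);
translate([260, 423, 21]) cube([3655, 12, 234]);
translate([260, 324, 255]) cube([3655, 210, 21]);


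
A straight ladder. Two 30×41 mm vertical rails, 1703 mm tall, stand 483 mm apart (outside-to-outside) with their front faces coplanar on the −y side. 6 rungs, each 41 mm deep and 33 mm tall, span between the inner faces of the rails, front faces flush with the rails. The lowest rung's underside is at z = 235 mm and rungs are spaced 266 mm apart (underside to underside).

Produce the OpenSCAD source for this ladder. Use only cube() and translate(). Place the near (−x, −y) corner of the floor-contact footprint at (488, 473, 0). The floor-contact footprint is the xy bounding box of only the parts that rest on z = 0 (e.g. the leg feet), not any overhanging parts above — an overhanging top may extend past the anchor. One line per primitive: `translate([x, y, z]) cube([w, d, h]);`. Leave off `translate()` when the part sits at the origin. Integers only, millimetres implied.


// rung span = 483 - 2*30 = 423
// rung[k] z = 235 + k*266
translate([488, 473, 0]) cube([30, 41, 1703]);
translate([941, 473, 0]) cube([30, 41, 1703]);
translate([518, 473, 235]) cube([423, 41, 33]);
translate([518, 473, 501]) cube([423, 41, 33]);
translate([518, 473, 767]) cube([423, 41, 33]);
translate([518, 473, 1033]) cube([423, 41, 33]);
translate([518, 473, 1299]) cube([423, 41, 33]);
translate([518, 473, 1565]) cube([423, 41, 33]);


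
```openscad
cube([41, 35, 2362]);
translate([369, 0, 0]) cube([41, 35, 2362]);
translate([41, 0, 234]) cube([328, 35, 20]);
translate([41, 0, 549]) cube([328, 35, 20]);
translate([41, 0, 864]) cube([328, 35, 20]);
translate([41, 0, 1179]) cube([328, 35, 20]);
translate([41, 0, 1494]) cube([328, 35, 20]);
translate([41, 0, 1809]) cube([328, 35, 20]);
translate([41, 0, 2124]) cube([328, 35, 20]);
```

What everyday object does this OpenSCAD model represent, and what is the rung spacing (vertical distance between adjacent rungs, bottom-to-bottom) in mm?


A ladder. The rung spacing is 315 mm.

Two tall 41×35 posts with 7 short bars between them — a ladder. Adjacent rungs sit at z = 234 and z = 549, so the spacing is 549 − 234 = 315 mm.


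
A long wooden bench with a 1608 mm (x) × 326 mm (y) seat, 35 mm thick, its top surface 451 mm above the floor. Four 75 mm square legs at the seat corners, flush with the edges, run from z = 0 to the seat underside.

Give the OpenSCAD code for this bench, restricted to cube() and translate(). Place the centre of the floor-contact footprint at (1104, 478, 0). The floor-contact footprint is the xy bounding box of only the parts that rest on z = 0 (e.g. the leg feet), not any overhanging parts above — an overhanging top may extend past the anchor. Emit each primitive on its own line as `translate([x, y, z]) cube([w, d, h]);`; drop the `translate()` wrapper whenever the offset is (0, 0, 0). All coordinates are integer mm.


translate([300, 315, 416]) cube([1608, 326, 35]);
translate([300, 315, 0]) cube([75, 75, 416]);
translate([300, 566, 0]) cube([75, 75, 416]);
translate([1833, 315, 0]) cube([75, 75, 416]);
translate([1833, 566, 0]) cube([75, 75, 416]);


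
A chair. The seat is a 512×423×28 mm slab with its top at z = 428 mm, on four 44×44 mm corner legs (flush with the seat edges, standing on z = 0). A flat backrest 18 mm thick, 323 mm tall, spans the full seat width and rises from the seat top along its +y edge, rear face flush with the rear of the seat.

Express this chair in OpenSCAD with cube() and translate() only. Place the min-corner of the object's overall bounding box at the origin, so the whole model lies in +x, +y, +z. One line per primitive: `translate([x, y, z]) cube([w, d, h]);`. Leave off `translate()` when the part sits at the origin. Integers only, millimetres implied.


translate([0, 0, 400]) cube([512, 423, 28]);
cube([44, 44, 400]);
translate([468, 0, 0]) cube([44, 44, 400]);
translate([0, 379, 0]) cube([44, 44, 400]);
translate([468, 379, 0]) cube([44, 44, 400]);
translate([0, 405, 428]) cube([512, 18, 323]);


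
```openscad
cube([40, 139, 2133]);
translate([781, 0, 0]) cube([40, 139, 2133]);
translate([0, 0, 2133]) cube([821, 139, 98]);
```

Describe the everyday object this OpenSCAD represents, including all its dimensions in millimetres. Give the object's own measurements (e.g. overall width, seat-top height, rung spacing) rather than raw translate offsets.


A door frame. The clear opening is 741 mm wide and 2133 mm high. Two 40 mm wide jambs, 139 mm deep, stand either side of the opening from the floor to the top of the opening. A 98 mm thick head sits across the top of both jambs, spanning the full outside width of the frame.


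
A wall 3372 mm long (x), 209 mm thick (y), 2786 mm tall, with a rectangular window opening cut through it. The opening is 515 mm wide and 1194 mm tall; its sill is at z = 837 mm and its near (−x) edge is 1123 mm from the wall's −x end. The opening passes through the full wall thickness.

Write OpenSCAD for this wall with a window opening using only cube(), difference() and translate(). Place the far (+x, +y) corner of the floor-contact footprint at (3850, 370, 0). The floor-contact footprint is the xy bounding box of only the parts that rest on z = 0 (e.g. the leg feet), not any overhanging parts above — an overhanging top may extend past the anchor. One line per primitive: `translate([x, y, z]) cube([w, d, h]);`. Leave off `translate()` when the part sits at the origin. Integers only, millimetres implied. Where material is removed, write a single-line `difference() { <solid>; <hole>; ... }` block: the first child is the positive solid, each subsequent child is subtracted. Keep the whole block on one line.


difference() { translate([478, 161, 0]) cube([3372, 209, 2786]); translate([1601, 161, 837]) cube([515, 209, 1194]); }


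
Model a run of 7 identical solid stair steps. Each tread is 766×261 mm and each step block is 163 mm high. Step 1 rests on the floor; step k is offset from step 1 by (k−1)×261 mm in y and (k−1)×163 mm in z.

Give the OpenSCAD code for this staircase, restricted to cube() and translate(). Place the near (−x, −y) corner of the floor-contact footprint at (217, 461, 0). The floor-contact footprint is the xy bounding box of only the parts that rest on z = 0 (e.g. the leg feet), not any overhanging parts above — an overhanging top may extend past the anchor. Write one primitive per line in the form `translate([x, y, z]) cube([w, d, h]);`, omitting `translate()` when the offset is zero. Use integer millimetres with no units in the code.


translate([217, 461, 0]) cube([766, 261, 163]);
translate([217, 722, 163]) cube([766, 261, 163]);
translate([217, 983, 326]) cube([766, 261, 163]);
translate([217, 1244, 489]) cube([766, 261, 163]);
translate([217, 1505, 652]) cube([766, 261, 163]);
translate([217, 1766, 815]) cube([766, 261, 163]);
translate([217, 2027, 978]) cube([766, 261, 163]);


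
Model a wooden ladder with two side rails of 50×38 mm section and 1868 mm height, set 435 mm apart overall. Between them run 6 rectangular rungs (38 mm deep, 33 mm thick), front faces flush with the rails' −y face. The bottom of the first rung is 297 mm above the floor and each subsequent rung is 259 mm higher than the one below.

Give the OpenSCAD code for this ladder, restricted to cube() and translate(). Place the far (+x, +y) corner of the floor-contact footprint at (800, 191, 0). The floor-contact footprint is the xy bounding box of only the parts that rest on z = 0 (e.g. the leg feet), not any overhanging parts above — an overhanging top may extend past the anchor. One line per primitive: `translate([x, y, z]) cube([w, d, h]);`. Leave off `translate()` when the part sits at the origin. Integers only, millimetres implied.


translate([365, 153, 0]) cube([50, 38, 1868]);
translate([750, 153, 0]) cube([50, 38, 1868]);
translate([415, 153, 297]) cube([335, 38, 33]);
translate([415, 153, 556]) cube([335, 38, 33]);
translate([415, 153, 815]) cube([335, 38, 33]);
translate([415, 153, 1074]) cube([335, 38, 33]);
translate([415, 153, 1333]) cube([335, 38, 33]);
translate([415, 153, 1592]) cube([335, 38, 33]);


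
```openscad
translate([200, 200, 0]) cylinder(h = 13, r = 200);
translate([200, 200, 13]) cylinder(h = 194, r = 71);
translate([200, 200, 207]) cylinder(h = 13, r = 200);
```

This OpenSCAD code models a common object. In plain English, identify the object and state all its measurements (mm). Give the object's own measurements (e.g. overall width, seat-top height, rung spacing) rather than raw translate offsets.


A spool: two coaxial disc flanges of radius 200 mm and thickness 13 mm, joined by a core cylinder of radius 71 mm and height 194 mm. The lower flange rests on z = 0 and the three cylinders share a vertical axis.


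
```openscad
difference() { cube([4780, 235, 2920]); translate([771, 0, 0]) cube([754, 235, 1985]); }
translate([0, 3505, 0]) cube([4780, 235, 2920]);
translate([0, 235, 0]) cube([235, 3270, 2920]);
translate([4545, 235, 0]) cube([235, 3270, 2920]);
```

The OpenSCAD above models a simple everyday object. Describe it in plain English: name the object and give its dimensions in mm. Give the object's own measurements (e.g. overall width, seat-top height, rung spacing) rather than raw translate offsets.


A single room: four walls, each 2920 mm tall and 235 mm thick, enclosing an outside footprint 4780×3740 mm (x × y), no floor or roof. The front and back walls (−y and +y sides) run the full x-width; the side walls fit between their inner faces. A door opening 754 mm wide and 1985 mm tall is cut through the front wall from the floor up, its −x edge 771 mm from the wall's −x end.


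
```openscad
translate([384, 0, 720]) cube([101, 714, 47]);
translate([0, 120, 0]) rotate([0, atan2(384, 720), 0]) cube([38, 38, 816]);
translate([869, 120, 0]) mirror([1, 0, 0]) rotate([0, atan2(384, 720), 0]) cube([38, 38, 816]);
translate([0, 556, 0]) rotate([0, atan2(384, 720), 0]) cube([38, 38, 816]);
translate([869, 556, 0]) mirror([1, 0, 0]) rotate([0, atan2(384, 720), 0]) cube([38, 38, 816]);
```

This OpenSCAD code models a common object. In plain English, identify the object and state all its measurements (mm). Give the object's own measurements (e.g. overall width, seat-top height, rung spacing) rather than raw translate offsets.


A sawhorse. A 101×714×47 mm beam (x, y, z) sits on two A-frame leg pairs. Each pair is two raked legs of 38×38 mm section (38 mm along y) splaying symmetrically in x. Each leg rises 720 mm vertically over 384 mm of horizontal reach and is 816 mm long along its own axis. Every leg's outer bottom edge rests on the floor and its outer top edge meets a bottom edge of the beam — the left legs (tilting toward +x) meet the beam's −x bottom edge, the right legs (their mirror images, tilting toward −x) meet its +x bottom edge — so the leg tops tuck under the beam, the beam's underside is 720 mm above the floor, and the feet are 869 mm apart outside-to-outside with the beam centred between them. The two leg pairs are set in 120 mm from either end of the beam.


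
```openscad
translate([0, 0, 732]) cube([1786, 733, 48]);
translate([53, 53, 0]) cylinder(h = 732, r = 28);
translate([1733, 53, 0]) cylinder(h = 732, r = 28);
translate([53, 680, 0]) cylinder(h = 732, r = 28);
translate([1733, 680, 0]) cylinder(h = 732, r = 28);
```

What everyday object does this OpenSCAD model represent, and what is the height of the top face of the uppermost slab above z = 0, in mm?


A table. The table height is 780 mm.

A 1786×733×48 slab sits at z = 732 on four Ø56 mm round legs — a table. The top surface is at 732 + 48 = 780 mm.


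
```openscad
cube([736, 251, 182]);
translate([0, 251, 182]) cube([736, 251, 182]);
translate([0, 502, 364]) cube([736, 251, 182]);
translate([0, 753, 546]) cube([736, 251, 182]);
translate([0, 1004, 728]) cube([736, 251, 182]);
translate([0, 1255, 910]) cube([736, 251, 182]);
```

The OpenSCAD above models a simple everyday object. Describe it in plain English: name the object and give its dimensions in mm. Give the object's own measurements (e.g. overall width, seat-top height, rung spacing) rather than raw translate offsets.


A straight staircase of 6 solid steps. Each step is 736 mm wide (x), 251 mm deep (y, the going) and 182 mm tall (the rise). The first step rests on the floor; each subsequent step sits one going further in +y and one rise higher in +z, directly behind and above the previous step with no overlap.


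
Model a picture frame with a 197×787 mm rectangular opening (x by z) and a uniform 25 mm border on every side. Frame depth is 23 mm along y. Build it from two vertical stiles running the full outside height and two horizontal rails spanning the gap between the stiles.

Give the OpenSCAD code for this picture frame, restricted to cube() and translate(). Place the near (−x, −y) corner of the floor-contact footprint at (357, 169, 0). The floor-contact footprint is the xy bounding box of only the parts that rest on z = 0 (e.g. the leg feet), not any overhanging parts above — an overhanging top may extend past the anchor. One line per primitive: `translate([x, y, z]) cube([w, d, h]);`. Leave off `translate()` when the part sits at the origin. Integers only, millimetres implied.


translate([357, 169, 0]) cube([25, 23, 837]);
translate([579, 169, 0]) cube([25, 23, 837]);
translate([382, 169, 0]) cube([197, 23, 25]);
translate([382, 169, 812]) cube([197, 23, 25]);


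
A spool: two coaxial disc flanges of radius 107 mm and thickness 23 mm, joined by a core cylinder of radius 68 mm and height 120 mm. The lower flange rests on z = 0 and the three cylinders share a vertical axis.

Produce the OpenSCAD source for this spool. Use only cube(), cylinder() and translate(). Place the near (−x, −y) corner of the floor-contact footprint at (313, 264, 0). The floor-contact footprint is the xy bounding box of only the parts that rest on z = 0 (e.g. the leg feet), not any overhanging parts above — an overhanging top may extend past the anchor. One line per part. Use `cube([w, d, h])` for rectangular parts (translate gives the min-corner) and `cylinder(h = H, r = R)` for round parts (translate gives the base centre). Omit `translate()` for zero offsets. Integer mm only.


translate([420, 371, 0]) cylinder(h = 23, r = 107);
translate([420, 371, 23]) cylinder(h = 120, r = 68);
translate([420, 371, 143]) cylinder(h = 23, r = 107);


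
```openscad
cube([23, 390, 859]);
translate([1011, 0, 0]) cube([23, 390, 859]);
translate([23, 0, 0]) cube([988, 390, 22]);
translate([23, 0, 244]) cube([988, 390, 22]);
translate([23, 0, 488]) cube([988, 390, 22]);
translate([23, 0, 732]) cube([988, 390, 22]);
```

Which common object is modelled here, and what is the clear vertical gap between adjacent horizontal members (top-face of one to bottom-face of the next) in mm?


A bookshelf. The clear shelf gap is 222 mm.

Two tall side panels with 4 horizontal boards between them — a bookshelf. The first two shelf undersides are at z = 0 and z = 244; with shelf thickness 22, the clear gap is 244 − 0 − 22 = 222 mm.


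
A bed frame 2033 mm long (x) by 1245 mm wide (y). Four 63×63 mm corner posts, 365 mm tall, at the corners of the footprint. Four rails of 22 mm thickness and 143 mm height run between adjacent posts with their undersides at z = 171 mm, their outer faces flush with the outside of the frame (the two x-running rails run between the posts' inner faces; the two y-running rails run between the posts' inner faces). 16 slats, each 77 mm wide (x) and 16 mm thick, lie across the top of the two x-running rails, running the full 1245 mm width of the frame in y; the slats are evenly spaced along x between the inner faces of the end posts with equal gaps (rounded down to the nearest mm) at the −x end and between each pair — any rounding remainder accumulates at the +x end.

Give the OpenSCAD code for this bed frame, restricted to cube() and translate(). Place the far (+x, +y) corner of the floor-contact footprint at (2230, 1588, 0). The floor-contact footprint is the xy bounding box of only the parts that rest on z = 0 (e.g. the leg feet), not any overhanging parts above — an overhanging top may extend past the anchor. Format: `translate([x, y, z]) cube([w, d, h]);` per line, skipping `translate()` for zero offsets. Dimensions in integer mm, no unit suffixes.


translate([197, 343, 0]) cube([63, 63, 365]);
translate([197, 1525, 0]) cube([63, 63, 365]);
translate([2167, 343, 0]) cube([63, 63, 365]);
translate([2167, 1525, 0]) cube([63, 63, 365]);
translate([260, 343, 171]) cube([1907, 22, 143]);
translate([260, 1566, 171]) cube([1907, 22, 143]);
translate([197, 406, 171]) cube([22, 1119, 143]);
translate([2208, 406, 171]) cube([22, 1119, 143]);
translate([299, 343, 314]) cube([77, 1245, 16]);
translate([415, 343, 314]) cube([77, 1245, 16]);
translate([531, 343, 314]) cube([77, 1245, 16]);
translate([647, 343, 314]) cube([77, 1245, 16]);
translate([763, 343, 314]) cube([77, 1245, 16]);
translate([879, 343, 314]) cube([77, 1245, 16]);
translate([995, 343, 314]) cube([77, 1245, 16]);
translate([1111, 343, 314]) cube([77, 1245, 16]);
translate([1227, 343, 314]) cube([77, 1245, 16]);
translate([1343, 343, 314]) cube([77, 1245, 16]);
translate([1459, 343, 314]) cube([77, 1245, 16]);
translate([1575, 343, 314]) cube([77, 1245, 16]);
translate([1691, 343, 314]) cube([77, 1245, 16]);
translate([1807, 343, 314]) cube([77, 1245, 16]);
translate([1923, 343, 314]) cube([77, 1245, 16]);
translate([2039, 343, 314]) cube([77, 1245, 16]);


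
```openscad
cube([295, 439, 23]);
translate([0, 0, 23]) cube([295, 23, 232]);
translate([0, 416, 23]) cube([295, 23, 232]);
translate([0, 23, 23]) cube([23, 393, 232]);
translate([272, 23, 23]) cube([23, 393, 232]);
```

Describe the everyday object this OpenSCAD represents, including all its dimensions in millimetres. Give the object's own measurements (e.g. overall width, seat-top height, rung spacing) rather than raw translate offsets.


An open-topped rectangular box: outside dimensions 295×439×255 mm, with a uniform wall and base thickness of 23 mm. The base is a full 295×439 slab on the floor; four walls sit on top of the base. The front and back walls (the −y and +y sides) span the full width; the two side walls fit between them.


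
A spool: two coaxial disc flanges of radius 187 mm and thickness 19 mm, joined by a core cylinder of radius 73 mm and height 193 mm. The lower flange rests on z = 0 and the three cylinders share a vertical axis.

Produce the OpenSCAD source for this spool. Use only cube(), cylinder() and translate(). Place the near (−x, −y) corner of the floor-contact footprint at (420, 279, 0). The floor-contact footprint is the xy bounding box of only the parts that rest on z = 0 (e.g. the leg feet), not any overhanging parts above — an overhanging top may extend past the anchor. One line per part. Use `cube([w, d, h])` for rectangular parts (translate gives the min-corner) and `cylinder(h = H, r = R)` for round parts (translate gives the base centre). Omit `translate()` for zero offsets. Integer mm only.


translate([607, 466, 0]) cylinder(h = 19, r = 187);
translate([607, 466, 19]) cylinder(h = 193, r = 73);
translate([607, 466, 212]) cylinder(h = 19, r = 187);


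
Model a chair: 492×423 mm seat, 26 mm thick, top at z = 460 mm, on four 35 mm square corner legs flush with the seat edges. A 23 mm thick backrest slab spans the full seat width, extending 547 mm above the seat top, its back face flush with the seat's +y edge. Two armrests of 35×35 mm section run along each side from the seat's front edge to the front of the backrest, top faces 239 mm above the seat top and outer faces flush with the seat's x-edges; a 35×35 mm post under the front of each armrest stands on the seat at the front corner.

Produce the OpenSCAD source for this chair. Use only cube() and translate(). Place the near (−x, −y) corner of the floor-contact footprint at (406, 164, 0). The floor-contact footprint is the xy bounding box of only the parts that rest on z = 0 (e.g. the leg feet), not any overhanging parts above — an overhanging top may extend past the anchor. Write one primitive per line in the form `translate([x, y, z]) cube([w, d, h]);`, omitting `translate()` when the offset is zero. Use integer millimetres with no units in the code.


// leg_h = 460 - 26 = 434
// arm post h = 239 - 35 = 204
translate([406, 164, 434]) cube([492, 423, 26]);
translate([406, 164, 0]) cube([35, 35, 434]);
translate([863, 164, 0]) cube([35, 35, 434]);
translate([406, 552, 0]) cube([35, 35, 434]);
translate([863, 552, 0]) cube([35, 35, 434]);
translate([406, 564, 460]) cube([492, 23, 547]);
translate([406, 164, 664]) cube([35, 400, 35]);
translate([863, 164, 664]) cube([35, 400, 35]);
translate([406, 164, 460]) cube([35, 35, 204]);
translate([863, 164, 460]) cube([35, 35, 204]);


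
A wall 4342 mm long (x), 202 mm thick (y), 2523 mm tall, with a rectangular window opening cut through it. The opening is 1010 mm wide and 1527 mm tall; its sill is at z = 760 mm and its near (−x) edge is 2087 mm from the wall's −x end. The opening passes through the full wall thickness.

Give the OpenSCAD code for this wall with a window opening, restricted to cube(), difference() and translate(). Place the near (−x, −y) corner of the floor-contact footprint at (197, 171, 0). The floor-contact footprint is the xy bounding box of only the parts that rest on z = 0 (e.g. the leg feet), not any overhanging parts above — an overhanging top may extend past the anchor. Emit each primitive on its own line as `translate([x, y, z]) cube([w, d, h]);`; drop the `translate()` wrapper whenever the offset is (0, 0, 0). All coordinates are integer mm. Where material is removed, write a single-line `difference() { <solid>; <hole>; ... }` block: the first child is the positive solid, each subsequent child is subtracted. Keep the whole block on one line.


difference() { translate([197, 171, 0]) cube([4342, 202, 2523]); translate([2284, 171, 760]) cube([1010, 202, 1527]); }


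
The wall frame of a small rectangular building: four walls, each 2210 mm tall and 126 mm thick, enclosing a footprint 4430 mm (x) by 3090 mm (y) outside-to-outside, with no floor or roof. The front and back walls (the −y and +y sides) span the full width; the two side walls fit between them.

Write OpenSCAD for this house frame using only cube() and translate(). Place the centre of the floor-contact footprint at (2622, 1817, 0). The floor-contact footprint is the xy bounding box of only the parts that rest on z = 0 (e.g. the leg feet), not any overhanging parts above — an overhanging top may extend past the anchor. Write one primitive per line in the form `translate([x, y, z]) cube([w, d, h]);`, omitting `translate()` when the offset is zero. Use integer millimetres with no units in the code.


translate([407, 272, 0]) cube([4430, 126, 2210]);
translate([407, 3236, 0]) cube([4430, 126, 2210]);
translate([407, 398, 0]) cube([126, 2838, 2210]);
translate([4711, 398, 0]) cube([126, 2838, 2210]);


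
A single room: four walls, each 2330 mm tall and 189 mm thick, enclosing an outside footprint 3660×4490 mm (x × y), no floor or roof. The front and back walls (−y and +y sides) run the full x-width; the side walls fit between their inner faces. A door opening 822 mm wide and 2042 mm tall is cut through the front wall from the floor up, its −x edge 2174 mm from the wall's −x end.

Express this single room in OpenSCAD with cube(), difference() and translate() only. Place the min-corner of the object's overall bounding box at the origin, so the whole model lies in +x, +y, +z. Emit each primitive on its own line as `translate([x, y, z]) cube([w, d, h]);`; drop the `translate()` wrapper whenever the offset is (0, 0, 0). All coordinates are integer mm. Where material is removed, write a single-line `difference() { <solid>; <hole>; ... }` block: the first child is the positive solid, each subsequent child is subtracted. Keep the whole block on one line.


difference() { cube([3660, 189, 2330]); translate([2174, 0, 0]) cube([822, 189, 2042]); }
translate([0, 4301, 0]) cube([3660, 189, 2330]);
translate([0, 189, 0]) cube([189, 4112, 2330]);
translate([3471, 189, 0]) cube([189, 4112, 2330]);


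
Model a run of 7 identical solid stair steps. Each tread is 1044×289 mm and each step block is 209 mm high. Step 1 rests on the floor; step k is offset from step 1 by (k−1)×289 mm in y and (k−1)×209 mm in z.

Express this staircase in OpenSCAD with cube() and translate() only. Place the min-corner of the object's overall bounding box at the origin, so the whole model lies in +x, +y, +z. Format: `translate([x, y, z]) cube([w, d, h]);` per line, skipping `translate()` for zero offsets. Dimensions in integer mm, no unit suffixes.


cube([1044, 289, 209]);
translate([0, 289, 209]) cube([1044, 289, 209]);
translate([0, 578, 418]) cube([1044, 289, 209]);
translate([0, 867, 627]) cube([1044, 289, 209]);
translate([0, 1156, 836]) cube([1044, 289, 209]);
translate([0, 1445, 1045]) cube([1044, 289, 209]);
translate([0, 1734, 1254]) cube([1044, 289, 209]);


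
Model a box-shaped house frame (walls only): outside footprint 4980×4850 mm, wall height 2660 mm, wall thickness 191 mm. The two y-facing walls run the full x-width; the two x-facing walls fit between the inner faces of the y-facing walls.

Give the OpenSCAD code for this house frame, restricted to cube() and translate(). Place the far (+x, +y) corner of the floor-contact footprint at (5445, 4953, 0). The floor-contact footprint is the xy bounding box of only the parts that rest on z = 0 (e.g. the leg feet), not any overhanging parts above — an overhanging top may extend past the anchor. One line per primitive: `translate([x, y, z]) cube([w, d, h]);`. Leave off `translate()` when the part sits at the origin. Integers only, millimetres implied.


translate([465, 103, 0]) cube([4980, 191, 2660]);
translate([465, 4762, 0]) cube([4980, 191, 2660]);
translate([465, 294, 0]) cube([191, 4468, 2660]);
translate([5254, 294, 0]) cube([191, 4468, 2660]);


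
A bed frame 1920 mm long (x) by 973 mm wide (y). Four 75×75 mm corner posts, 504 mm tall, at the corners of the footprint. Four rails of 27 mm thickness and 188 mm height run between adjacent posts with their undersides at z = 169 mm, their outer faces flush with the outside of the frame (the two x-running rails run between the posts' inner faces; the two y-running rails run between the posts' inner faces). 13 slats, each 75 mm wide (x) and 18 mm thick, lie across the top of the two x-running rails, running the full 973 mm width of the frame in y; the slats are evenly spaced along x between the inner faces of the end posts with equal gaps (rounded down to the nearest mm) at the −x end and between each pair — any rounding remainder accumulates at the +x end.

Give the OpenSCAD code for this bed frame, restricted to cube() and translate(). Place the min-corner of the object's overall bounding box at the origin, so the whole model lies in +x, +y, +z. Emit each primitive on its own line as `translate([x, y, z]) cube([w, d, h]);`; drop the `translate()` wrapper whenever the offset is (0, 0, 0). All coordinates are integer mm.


cube([75, 75, 504]);
translate([0, 898, 0]) cube([75, 75, 504]);
translate([1845, 0, 0]) cube([75, 75, 504]);
translate([1845, 898, 0]) cube([75, 75, 504]);
translate([75, 0, 169]) cube([1770, 27, 188]);
translate([75, 946, 169]) cube([1770, 27, 188]);
translate([0, 75, 169]) cube([27, 823, 188]);
translate([1893, 75, 169]) cube([27, 823, 188]);
translate([131, 0, 357]) cube([75, 973, 18]);
translate([262, 0, 357]) cube([75, 973, 18]);
translate([393, 0, 357]) cube([75, 973, 18]);
translate([524, 0, 357]) cube([75, 973, 18]);
translate([655, 0, 357]) cube([75, 973, 18]);
translate([786, 0, 357]) cube([75, 973, 18]);
translate([917, 0, 357]) cube([75, 973, 18]);
translate([1048, 0, 357]) cube([75, 973, 18]);
translate([1179, 0, 357]) cube([75, 973, 18]);
translate([1310, 0, 357]) cube([75, 973, 18]);
translate([1441, 0, 357]) cube([75, 973, 18]);
translate([1572, 0, 357]) cube([75, 973, 18]);
translate([1703, 0, 357]) cube([75, 973, 18]);


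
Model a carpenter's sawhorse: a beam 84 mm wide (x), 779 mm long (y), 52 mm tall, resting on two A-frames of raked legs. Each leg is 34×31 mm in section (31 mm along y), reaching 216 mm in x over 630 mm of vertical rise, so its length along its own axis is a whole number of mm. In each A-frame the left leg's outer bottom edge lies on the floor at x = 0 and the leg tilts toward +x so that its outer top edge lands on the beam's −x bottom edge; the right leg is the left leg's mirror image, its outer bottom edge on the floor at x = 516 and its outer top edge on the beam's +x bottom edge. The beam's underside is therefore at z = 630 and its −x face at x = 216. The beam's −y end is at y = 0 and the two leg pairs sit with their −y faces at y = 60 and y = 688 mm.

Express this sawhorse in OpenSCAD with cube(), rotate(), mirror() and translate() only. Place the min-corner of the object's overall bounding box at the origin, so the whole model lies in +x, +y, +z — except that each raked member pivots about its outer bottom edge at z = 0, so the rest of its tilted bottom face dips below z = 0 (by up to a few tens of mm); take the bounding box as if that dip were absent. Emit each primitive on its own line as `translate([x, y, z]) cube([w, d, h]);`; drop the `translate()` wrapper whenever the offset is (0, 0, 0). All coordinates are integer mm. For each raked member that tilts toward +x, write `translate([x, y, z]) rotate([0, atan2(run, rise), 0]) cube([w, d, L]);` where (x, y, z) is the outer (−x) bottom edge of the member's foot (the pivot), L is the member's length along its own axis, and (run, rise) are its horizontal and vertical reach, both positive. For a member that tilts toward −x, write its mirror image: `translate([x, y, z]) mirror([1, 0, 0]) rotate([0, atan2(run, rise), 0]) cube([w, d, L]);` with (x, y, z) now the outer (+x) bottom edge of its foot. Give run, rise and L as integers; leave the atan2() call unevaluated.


translate([216, 0, 630]) cube([84, 779, 52]);
translate([0, 60, 0]) rotate([0, atan2(216, 630), 0]) cube([34, 31, 666]);
translate([516, 60, 0]) mirror([1, 0, 0]) rotate([0, atan2(216, 630), 0]) cube([34, 31, 666]);
translate([0, 688, 0]) rotate([0, atan2(216, 630), 0]) cube([34, 31, 666]);
translate([516, 688, 0]) mirror([1, 0, 0]) rotate([0, atan2(216, 630), 0]) cube([34, 31, 666]);


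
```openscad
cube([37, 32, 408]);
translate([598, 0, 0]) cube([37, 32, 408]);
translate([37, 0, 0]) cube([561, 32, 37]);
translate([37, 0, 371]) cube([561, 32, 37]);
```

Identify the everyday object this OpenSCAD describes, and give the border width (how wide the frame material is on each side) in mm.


A picture frame. The border width is 37 mm.

Four thin pieces enclosing a rectangular opening — a picture frame. The two full-height stiles are 408 mm tall; the top rail sits at z = 371 and is 37 mm tall, so the border above the opening is 408 − 371 = 37 mm, matching the stile x-width.


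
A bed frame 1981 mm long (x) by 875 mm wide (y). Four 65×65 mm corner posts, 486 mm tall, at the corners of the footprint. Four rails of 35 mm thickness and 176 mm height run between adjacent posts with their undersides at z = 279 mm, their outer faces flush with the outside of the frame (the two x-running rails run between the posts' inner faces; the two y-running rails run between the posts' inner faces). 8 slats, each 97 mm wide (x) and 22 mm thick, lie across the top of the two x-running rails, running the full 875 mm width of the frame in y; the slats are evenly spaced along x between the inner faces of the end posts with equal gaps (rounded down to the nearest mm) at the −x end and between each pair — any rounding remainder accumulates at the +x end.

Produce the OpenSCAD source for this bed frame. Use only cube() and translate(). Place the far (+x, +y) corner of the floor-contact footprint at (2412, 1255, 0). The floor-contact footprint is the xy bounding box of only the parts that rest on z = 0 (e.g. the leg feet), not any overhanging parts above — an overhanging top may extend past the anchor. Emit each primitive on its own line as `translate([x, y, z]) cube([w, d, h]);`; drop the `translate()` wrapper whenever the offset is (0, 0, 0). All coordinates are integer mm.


translate([431, 380, 0]) cube([65, 65, 486]);
translate([431, 1190, 0]) cube([65, 65, 486]);
translate([2347, 380, 0]) cube([65, 65, 486]);
translate([2347, 1190, 0]) cube([65, 65, 486]);
translate([496, 380, 279]) cube([1851, 35, 176]);
translate([496, 1220, 279]) cube([1851, 35, 176]);
translate([431, 445, 279]) cube([35, 745, 176]);
translate([2377, 445, 279]) cube([35, 745, 176]);
translate([615, 380, 455]) cube([97, 875, 22]);
translate([831, 380, 455]) cube([97, 875, 22]);
translate([1047, 380, 455]) cube([97, 875, 22]);
translate([1263, 380, 455]) cube([97, 875, 22]);
translate([1479, 380, 455]) cube([97, 875, 22]);
translate([1695, 380, 455]) cube([97, 875, 22]);
translate([1911, 380, 455]) cube([97, 875, 22]);
translate([2127, 380, 455]) cube([97, 875, 22]);


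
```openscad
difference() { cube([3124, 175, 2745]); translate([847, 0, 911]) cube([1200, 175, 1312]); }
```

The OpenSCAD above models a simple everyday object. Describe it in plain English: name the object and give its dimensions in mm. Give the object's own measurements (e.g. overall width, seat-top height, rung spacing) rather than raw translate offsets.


A wall 3124 mm long (x), 175 mm thick (y), 2745 mm tall, with a rectangular window opening cut through it. The opening is 1200 mm wide and 1312 mm tall; its sill is at z = 911 mm and its near (−x) edge is 847 mm from the wall's −x end. The opening passes through the full wall thickness.


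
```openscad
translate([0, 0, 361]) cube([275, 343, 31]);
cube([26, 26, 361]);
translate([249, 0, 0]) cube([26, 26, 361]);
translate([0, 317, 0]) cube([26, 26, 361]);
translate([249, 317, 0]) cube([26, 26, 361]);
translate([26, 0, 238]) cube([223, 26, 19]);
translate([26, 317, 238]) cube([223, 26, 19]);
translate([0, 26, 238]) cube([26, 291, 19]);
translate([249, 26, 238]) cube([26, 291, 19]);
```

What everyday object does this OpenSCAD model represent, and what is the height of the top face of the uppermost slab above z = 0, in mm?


A stool. The seat height is 392 mm.

A 275×343×31 slab at z = 361 on four corner posts — a stool. The seat top is 361 + 31 = 392 mm.


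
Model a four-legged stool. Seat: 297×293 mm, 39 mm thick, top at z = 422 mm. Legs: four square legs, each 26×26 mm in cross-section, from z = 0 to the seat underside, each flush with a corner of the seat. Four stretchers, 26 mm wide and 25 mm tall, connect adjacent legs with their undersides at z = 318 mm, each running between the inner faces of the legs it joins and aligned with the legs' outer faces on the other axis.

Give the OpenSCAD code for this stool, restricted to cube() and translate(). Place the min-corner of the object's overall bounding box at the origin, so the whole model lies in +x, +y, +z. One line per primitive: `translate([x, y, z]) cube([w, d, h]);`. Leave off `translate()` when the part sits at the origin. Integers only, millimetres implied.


translate([0, 0, 383]) cube([297, 293, 39]);
cube([26, 26, 383]);
translate([271, 0, 0]) cube([26, 26, 383]);
translate([0, 267, 0]) cube([26, 26, 383]);
translate([271, 267, 0]) cube([26, 26, 383]);
translate([26, 0, 318]) cube([245, 26, 25]);
translate([26, 267, 318]) cube([245, 26, 25]);
translate([0, 26, 318]) cube([26, 241, 25]);
translate([271, 26, 318]) cube([26, 241, 25]);


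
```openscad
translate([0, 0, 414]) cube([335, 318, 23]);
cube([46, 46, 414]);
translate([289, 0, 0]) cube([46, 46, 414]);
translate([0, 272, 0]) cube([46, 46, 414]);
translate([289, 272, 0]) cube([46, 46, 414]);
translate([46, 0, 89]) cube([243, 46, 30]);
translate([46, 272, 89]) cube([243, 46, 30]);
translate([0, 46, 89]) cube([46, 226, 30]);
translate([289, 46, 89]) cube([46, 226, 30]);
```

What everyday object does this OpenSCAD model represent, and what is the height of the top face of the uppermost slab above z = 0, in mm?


A stool. The seat height is 437 mm.

A 335×318×23 slab at z = 414 on four corner posts — a stool. The seat top is 414 + 23 = 437 mm.
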